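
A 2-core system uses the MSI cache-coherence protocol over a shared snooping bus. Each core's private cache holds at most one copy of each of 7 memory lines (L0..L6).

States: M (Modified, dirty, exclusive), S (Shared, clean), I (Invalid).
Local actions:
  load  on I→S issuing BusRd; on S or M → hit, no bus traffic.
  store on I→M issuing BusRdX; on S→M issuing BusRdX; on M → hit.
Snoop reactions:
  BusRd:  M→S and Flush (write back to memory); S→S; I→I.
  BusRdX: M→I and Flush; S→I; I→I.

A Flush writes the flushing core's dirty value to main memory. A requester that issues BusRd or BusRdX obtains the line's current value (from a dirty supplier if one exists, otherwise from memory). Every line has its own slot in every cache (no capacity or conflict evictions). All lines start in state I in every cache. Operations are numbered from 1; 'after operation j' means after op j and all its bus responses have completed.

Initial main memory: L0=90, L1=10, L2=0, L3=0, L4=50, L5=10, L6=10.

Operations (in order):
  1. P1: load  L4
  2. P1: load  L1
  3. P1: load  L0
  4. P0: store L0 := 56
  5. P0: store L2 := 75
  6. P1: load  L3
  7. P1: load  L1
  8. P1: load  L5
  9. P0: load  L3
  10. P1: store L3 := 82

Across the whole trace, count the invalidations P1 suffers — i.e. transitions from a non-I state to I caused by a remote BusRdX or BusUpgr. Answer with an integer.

invalidations = 1

1. P1: load  L4  bus=[BusRd]  L4: P0=I P1=S  mem[L4]=50
2. P1: load  L1  bus=[BusRd]  L1: P0=I P1=S  mem[L1]=10
3. P1: load  L0  bus=[BusRd]  L0: P0=I P1=S  mem[L0]=90
4. P0: store L0 := 56  bus=[BusRdX]  L0: P0=M P1=I  mem[L0]=90
5. P0: store L2 := 75  bus=[BusRdX]  L2: P0=M P1=I  mem[L2]=0
6. P1: load  L3  bus=[BusRd]  L3: P0=I P1=S  mem[L3]=0
7. P1: load  L1  bus=[-]  L1: P0=I P1=S  mem[L1]=10
8. P1: load  L5  bus=[BusRd]  L5: P0=I P1=S  mem[L5]=10
9. P0: load  L3  bus=[BusRd]  L3: P0=S P1=S  mem[L3]=0
10. P1: store L3 := 82  bus=[BusRdX]  L3: P0=I P1=M  mem[L3]=0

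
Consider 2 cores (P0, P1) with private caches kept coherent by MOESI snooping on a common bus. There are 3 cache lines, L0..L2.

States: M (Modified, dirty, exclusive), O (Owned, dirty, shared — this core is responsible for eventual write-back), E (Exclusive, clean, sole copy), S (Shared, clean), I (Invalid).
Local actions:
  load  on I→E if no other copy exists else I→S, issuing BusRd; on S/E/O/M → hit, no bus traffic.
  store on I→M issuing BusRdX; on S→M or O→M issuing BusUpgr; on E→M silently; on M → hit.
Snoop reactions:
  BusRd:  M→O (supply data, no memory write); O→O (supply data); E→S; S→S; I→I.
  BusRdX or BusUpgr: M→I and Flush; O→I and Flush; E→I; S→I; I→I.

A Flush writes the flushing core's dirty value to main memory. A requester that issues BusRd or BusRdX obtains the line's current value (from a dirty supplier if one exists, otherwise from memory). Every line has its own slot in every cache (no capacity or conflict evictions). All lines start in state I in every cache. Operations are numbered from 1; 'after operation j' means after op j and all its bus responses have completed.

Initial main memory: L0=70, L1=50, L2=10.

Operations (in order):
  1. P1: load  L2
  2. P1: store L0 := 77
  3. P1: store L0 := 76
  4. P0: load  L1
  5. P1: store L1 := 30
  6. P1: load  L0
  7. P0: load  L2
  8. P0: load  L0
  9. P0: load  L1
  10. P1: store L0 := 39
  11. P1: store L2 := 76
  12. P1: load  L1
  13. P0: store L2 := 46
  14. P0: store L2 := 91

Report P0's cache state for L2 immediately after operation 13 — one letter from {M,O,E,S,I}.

1. P1: load  L2  bus=[BusRd]  L2: P0=I P1=E  mem[L2]=10
2. P1: store L0 := 77  bus=[BusRdX]  L0: P0=I P1=M  mem[L0]=70
3. P1: store L0 := 76  bus=[-]  L0: P0=I P1=M  mem[L0]=70
4. P0: load  L1  bus=[BusRd]  L1: P0=E P1=I  mem[L1]=50
5. P1: store L1 := 30  bus=[BusRdX]  L1: P0=I P1=M  mem[L1]=50
6. P1: load  L0  bus=[-]  L0: P0=I P1=M  mem[L0]=70
7. P0: load  L2  bus=[BusRd]  L2: P0=S P1=S  mem[L2]=10
8. P0: load  L0  bus=[BusRd]  L0: P0=S P1=O  mem[L0]=70
9. P0: load  L1  bus=[BusRd]  L1: P0=S P1=O  mem[L1]=50
10. P1: store L0 := 39  bus=[BusUpgr]  L0: P0=I P1=M  mem[L0]=70
11. P1: store L2 := 76  bus=[BusUpgr]  L2: P0=I P1=M  mem[L2]=10
12. P1: load  L1  bus=[-]  L1: P0=S P1=O  mem[L1]=50
13. P0: store L2 := 46  bus=[BusRdX,Flush]  L2: P0=M P1=I  mem[L2]=76
14. P0: store L2 := 91  bus=[-]  L2: P0=M P1=I  mem[L2]=76

state = M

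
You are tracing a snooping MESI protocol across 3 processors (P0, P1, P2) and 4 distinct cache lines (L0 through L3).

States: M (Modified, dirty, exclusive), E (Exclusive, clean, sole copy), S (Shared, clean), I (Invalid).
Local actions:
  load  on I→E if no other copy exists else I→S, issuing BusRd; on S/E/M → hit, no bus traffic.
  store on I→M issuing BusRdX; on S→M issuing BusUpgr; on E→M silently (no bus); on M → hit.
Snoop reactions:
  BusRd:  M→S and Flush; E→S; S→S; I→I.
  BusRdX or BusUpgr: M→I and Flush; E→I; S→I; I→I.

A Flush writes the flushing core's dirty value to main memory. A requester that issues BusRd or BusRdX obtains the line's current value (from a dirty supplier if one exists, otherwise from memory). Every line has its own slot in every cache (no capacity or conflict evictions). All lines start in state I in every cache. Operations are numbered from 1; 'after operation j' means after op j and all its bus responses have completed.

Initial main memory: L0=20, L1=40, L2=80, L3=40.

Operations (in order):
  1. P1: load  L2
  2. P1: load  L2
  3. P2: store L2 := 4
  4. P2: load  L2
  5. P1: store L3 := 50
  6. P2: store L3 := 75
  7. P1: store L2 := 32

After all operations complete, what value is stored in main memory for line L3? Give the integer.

  op1 P1: load  L2 → I/E/I on L2; bus BusRd; mem=80
  op2 P1: load  L2 → I/E/I on L2; bus (none); mem=80
  op3 P2: store L2 := 4 → I/I/M on L2; bus BusRdX; mem=80
  op4 P2: load  L2 → I/I/M on L2; bus (none); mem=80
  op5 P1: store L3 := 50 → I/M/I on L3; bus BusRdX; mem=40
  op6 P2: store L3 := 75 → I/I/M on L3; bus BusRdX Flush; mem=50
  op7 P1: store L2 := 32 → I/M/I on L2; bus BusRdX Flush; mem=4

memory[L3] = 50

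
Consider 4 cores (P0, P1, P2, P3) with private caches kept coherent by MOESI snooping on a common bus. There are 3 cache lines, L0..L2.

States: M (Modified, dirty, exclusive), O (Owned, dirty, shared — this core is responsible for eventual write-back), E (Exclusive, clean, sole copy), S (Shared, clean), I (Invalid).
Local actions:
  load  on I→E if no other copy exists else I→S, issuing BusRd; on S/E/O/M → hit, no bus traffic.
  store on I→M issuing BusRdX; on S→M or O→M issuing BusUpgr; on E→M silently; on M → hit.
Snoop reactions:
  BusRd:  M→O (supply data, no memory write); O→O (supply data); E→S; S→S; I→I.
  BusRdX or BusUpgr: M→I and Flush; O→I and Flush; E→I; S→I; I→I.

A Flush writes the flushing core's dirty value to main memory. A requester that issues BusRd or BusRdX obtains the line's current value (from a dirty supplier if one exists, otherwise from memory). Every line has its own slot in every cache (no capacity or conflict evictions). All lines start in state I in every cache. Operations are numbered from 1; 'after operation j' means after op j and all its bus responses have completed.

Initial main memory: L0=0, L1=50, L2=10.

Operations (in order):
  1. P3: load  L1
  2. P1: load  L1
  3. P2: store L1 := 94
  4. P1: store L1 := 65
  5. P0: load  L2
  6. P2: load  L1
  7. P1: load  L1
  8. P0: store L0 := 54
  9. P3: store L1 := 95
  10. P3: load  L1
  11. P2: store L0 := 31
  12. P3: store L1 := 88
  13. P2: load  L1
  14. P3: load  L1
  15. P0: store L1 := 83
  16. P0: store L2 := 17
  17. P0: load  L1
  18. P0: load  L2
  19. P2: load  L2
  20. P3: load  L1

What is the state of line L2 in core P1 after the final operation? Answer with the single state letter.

state = I

  op1 P3: load  L1 → I/I/I/E on L1; bus BusRd; mem=50
  op2 P1: load  L1 → I/S/I/S on L1; bus BusRd; mem=50
  op3 P2: store L1 := 94 → I/I/M/I on L1; bus BusRdX; mem=50
  op4 P1: store L1 := 65 → I/M/I/I on L1; bus BusRdX Flush; mem=94
  op5 P0: load  L2 → E/I/I/I on L2; bus BusRd; mem=10
  op6 P2: load  L1 → I/O/S/I on L1; bus BusRd; mem=94
  op7 P1: load  L1 → I/O/S/I on L1; bus (none); mem=94
  op8 P0: store L0 := 54 → M/I/I/I on L0; bus BusRdX; mem=0
  op9 P3: store L1 := 95 → I/I/I/M on L1; bus BusRdX Flush; mem=65
  op10 P3: load  L1 → I/I/I/M on L1; bus (none); mem=65
  op11 P2: store L0 := 31 → I/I/M/I on L0; bus BusRdX Flush; mem=54
  op12 P3: store L1 := 88 → I/I/I/M on L1; bus (none); mem=65
  op13 P2: load  L1 → I/I/S/O on L1; bus BusRd; mem=65
  op14 P3: load  L1 → I/I/S/O on L1; bus (none); mem=65
  op15 P0: store L1 := 83 → M/I/I/I on L1; bus BusRdX Flush; mem=88
  op16 P0: store L2 := 17 → M/I/I/I on L2; bus (none); mem=10
  op17 P0: load  L1 → M/I/I/I on L1; bus (none); mem=88
  op18 P0: load  L2 → M/I/I/I on L2; bus (none); mem=10
  op19 P2: load  L2 → O/I/S/I on L2; bus BusRd; mem=10
  op20 P3: load  L1 → O/I/I/S on L1; bus BusRd; mem=88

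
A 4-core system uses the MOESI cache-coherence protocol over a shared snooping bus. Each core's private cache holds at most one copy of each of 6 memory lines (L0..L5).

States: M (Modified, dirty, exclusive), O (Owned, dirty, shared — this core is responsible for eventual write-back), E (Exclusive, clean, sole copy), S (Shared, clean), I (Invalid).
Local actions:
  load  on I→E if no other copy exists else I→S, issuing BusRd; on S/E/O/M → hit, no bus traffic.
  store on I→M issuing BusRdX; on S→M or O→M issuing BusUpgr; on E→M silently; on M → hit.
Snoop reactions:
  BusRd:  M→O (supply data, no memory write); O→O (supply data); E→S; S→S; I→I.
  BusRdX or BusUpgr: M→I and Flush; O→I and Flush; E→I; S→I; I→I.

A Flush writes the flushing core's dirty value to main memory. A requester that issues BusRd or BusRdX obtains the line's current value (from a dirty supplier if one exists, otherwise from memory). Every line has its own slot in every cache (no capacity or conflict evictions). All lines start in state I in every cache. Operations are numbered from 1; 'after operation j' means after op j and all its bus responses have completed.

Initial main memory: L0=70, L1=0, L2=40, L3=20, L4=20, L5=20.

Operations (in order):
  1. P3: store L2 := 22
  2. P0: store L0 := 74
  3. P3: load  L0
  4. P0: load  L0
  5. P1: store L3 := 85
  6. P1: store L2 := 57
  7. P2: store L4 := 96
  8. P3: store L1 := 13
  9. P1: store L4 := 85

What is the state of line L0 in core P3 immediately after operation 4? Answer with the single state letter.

[1] P3: store L2 := 22 | P0:I, P1:I, P2:I, P3:M(22) | bus: BusRdX
[2] P0: store L0 := 74 | P0:M(74), P1:I, P2:I, P3:I | bus: BusRdX
[3] P3: load  L0 | P0:O(74), P1:I, P2:I, P3:S(74) | bus: BusRd
[4] P0: load  L0 | P0:O(74), P1:I, P2:I, P3:S(74) | bus: none
[5] P1: store L3 := 85 | P0:I, P1:M(85), P2:I, P3:I | bus: BusRdX
[6] P1: store L2 := 57 | P0:I, P1:M(57), P2:I, P3:I | bus: BusRdX,Flush
[7] P2: store L4 := 96 | P0:I, P1:I, P2:M(96), P3:I | bus: BusRdX
[8] P3: store L1 := 13 | P0:I, P1:I, P2:I, P3:M(13) | bus: BusRdX
[9] P1: store L4 := 85 | P0:I, P1:M(85), P2:I, P3:I | bus: BusRdX,Flush

state = S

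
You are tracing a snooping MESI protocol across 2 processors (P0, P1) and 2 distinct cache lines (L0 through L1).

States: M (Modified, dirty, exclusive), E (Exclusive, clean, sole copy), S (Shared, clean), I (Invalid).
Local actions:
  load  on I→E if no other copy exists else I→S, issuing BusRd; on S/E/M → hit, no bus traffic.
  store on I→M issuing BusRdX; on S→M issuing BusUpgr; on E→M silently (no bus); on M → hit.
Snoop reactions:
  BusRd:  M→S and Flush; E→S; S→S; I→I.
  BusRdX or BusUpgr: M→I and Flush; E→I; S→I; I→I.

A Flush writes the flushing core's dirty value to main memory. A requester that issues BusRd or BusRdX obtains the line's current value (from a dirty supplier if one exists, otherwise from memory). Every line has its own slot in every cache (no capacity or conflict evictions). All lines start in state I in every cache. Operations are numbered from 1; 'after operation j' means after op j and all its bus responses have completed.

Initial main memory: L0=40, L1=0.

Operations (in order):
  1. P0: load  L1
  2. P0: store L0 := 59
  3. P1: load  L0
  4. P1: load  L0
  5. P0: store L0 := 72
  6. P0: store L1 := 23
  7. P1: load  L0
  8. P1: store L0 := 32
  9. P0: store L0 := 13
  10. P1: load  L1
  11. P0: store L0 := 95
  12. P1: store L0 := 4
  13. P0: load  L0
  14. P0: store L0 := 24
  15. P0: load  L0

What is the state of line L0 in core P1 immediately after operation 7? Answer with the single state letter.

1. P0: load  L1  bus=[BusRd]  L1: P0=E P1=I  mem[L1]=0
2. P0: store L0 := 59  bus=[BusRdX]  L0: P0=M P1=I  mem[L0]=40
3. P1: load  L0  bus=[BusRd,Flush]  L0: P0=S P1=S  mem[L0]=59
4. P1: load  L0  bus=[-]  L0: P0=S P1=S  mem[L0]=59
5. P0: store L0 := 72  bus=[BusUpgr]  L0: P0=M P1=I  mem[L0]=59
6. P0: store L1 := 23  bus=[-]  L1: P0=M P1=I  mem[L1]=0
7. P1: load  L0  bus=[BusRd,Flush]  L0: P0=S P1=S  mem[L0]=72
8. P1: store L0 := 32  bus=[BusUpgr]  L0: P0=I P1=M  mem[L0]=72
9. P0: store L0 := 13  bus=[BusRdX,Flush]  L0: P0=M P1=I  mem[L0]=32
10. P1: load  L1  bus=[BusRd,Flush]  L1: P0=S P1=S  mem[L1]=23
11. P0: store L0 := 95  bus=[-]  L0: P0=M P1=I  mem[L0]=32
12. P1: store L0 := 4  bus=[BusRdX,Flush]  L0: P0=I P1=M  mem[L0]=95
13. P0: load  L0  bus=[BusRd,Flush]  L0: P0=S P1=S  mem[L0]=4
14. P0: store L0 := 24  bus=[BusUpgr]  L0: P0=M P1=I  mem[L0]=4
15. P0: load  L0  bus=[-]  L0: P0=M P1=I  mem[L0]=4

state = S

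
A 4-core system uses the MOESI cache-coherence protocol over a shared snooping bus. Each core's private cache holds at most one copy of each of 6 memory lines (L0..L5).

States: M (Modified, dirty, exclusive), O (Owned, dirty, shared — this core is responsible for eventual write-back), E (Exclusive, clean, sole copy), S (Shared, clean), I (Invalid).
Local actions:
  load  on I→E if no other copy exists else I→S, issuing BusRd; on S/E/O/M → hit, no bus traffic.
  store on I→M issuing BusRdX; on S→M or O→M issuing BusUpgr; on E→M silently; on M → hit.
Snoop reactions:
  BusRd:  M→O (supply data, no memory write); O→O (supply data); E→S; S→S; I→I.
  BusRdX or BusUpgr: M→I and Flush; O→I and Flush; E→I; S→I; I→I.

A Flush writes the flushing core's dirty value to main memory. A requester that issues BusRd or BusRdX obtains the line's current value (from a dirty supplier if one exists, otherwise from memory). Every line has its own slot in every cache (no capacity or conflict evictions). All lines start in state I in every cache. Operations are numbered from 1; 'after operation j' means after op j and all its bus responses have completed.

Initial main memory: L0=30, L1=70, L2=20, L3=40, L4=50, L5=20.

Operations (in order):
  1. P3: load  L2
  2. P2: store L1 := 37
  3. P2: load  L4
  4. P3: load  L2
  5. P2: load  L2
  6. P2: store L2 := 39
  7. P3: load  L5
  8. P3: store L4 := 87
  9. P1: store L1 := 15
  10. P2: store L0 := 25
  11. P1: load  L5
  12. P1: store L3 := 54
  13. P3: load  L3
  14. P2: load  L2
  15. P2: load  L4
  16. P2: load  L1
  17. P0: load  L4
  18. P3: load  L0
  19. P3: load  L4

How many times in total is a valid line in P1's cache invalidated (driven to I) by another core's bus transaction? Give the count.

invalidations = 0

1. P3: load  L2  bus=[BusRd]  L2: P0=I P1=I P2=I P3=E  mem[L2]=20
2. P2: store L1 := 37  bus=[BusRdX]  L1: P0=I P1=I P2=M P3=I  mem[L1]=70
3. P2: load  L4  bus=[BusRd]  L4: P0=I P1=I P2=E P3=I  mem[L4]=50
4. P3: load  L2  bus=[-]  L2: P0=I P1=I P2=I P3=E  mem[L2]=20
5. P2: load  L2  bus=[BusRd]  L2: P0=I P1=I P2=S P3=S  mem[L2]=20
6. P2: store L2 := 39  bus=[BusUpgr]  L2: P0=I P1=I P2=M P3=I  mem[L2]=20
7. P3: load  L5  bus=[BusRd]  L5: P0=I P1=I P2=I P3=E  mem[L5]=20
8. P3: store L4 := 87  bus=[BusRdX]  L4: P0=I P1=I P2=I P3=M  mem[L4]=50
9. P1: store L1 := 15  bus=[BusRdX,Flush]  L1: P0=I P1=M P2=I P3=I  mem[L1]=37
10. P2: store L0 := 25  bus=[BusRdX]  L0: P0=I P1=I P2=M P3=I  mem[L0]=30
11. P1: load  L5  bus=[BusRd]  L5: P0=I P1=S P2=I P3=S  mem[L5]=20
12. P1: store L3 := 54  bus=[BusRdX]  L3: P0=I P1=M P2=I P3=I  mem[L3]=40
13. P3: load  L3  bus=[BusRd]  L3: P0=I P1=O P2=I P3=S  mem[L3]=40
14. P2: load  L2  bus=[-]  L2: P0=I P1=I P2=M P3=I  mem[L2]=20
15. P2: load  L4  bus=[BusRd]  L4: P0=I P1=I P2=S P3=O  mem[L4]=50
16. P2: load  L1  bus=[BusRd]  L1: P0=I P1=O P2=S P3=I  mem[L1]=37
17. P0: load  L4  bus=[BusRd]  L4: P0=S P1=I P2=S P3=O  mem[L4]=50
18. P3: load  L0  bus=[BusRd]  L0: P0=I P1=I P2=O P3=S  mem[L0]=30
19. P3: load  L4  bus=[-]  L4: P0=S P1=I P2=S P3=O  mem[L4]=50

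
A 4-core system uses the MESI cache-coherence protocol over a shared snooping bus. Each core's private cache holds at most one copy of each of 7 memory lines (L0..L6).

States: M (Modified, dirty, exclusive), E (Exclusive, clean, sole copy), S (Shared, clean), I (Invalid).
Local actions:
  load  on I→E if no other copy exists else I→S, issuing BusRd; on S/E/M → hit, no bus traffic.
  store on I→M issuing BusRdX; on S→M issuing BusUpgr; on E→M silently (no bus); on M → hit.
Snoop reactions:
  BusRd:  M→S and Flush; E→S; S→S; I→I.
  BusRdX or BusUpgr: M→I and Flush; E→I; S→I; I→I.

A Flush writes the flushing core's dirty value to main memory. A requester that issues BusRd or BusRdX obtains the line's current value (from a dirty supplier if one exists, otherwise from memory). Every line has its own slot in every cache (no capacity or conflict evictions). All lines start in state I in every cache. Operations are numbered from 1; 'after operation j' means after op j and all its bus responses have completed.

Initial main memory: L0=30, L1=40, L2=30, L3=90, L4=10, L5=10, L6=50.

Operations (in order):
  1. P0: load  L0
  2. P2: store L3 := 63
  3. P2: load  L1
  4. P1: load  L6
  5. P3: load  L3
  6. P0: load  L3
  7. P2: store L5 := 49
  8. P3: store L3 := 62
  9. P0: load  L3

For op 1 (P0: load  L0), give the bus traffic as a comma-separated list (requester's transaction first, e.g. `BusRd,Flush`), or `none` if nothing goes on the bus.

bus = BusRd

step 1: P0: load  L0  ⟶  EIII  (L0)  txn=BusRd  M[L0]=30
step 2: P2: store L3 := 63  ⟶  IIMI  (L3)  txn=BusRdX  M[L3]=90
step 3: P2: load  L1  ⟶  IIEI  (L1)  txn=BusRd  M[L1]=40
step 4: P1: load  L6  ⟶  IEII  (L6)  txn=BusRd  M[L6]=50
step 5: P3: load  L3  ⟶  IISS  (L3)  txn=BusRd+Flush  M[L3]=63
step 6: P0: load  L3  ⟶  SISS  (L3)  txn=BusRd  M[L3]=63
step 7: P2: store L5 := 49  ⟶  IIMI  (L5)  txn=BusRdX  M[L5]=10
step 8: P3: store L3 := 62  ⟶  IIIM  (L3)  txn=BusUpgr  M[L3]=63
step 9: P0: load  L3  ⟶  SIIS  (L3)  txn=BusRd+Flush  M[L3]=62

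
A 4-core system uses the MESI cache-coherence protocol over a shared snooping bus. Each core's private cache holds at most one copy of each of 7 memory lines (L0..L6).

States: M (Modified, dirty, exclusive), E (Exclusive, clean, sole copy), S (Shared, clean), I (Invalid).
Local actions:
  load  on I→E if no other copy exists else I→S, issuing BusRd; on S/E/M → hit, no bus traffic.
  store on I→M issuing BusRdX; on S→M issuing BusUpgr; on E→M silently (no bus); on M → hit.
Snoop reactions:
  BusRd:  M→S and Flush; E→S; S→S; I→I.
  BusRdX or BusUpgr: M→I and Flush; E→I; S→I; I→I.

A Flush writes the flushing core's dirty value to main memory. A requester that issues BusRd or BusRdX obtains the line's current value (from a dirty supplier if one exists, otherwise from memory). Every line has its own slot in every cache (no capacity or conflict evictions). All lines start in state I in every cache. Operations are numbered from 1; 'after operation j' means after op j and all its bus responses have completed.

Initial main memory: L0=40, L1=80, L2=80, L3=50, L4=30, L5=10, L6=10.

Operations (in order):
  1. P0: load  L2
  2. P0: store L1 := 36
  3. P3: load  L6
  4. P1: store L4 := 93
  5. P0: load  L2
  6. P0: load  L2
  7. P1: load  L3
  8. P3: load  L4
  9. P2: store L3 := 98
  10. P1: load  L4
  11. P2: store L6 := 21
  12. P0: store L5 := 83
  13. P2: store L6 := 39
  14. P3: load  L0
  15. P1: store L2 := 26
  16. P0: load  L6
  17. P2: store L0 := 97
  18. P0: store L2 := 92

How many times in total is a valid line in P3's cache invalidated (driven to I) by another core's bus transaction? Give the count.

invalidations = 2

1. P0: load  L2  bus=[BusRd]  L2: P0=E P1=I P2=I P3=I  mem[L2]=80
2. P0: store L1 := 36  bus=[BusRdX]  L1: P0=M P1=I P2=I P3=I  mem[L1]=80
3. P3: load  L6  bus=[BusRd]  L6: P0=I P1=I P2=I P3=E  mem[L6]=10
4. P1: store L4 := 93  bus=[BusRdX]  L4: P0=I P1=M P2=I P3=I  mem[L4]=30
5. P0: load  L2  bus=[-]  L2: P0=E P1=I P2=I P3=I  mem[L2]=80
6. P0: load  L2  bus=[-]  L2: P0=E P1=I P2=I P3=I  mem[L2]=80
7. P1: load  L3  bus=[BusRd]  L3: P0=I P1=E P2=I P3=I  mem[L3]=50
8. P3: load  L4  bus=[BusRd,Flush]  L4: P0=I P1=S P2=I P3=S  mem[L4]=93
9. P2: store L3 := 98  bus=[BusRdX]  L3: P0=I P1=I P2=M P3=I  mem[L3]=50
10. P1: load  L4  bus=[-]  L4: P0=I P1=S P2=I P3=S  mem[L4]=93
11. P2: store L6 := 21  bus=[BusRdX]  L6: P0=I P1=I P2=M P3=I  mem[L6]=10
12. P0: store L5 := 83  bus=[BusRdX]  L5: P0=M P1=I P2=I P3=I  mem[L5]=10
13. P2: store L6 := 39  bus=[-]  L6: P0=I P1=I P2=M P3=I  mem[L6]=10
14. P3: load  L0  bus=[BusRd]  L0: P0=I P1=I P2=I P3=E  mem[L0]=40
15. P1: store L2 := 26  bus=[BusRdX]  L2: P0=I P1=M P2=I P3=I  mem[L2]=80
16. P0: load  L6  bus=[BusRd,Flush]  L6: P0=S P1=I P2=S P3=I  mem[L6]=39
17. P2: store L0 := 97  bus=[BusRdX]  L0: P0=I P1=I P2=M P3=I  mem[L0]=40
18. P0: store L2 := 92  bus=[BusRdX,Flush]  L2: P0=M P1=I P2=I P3=I  mem[L2]=26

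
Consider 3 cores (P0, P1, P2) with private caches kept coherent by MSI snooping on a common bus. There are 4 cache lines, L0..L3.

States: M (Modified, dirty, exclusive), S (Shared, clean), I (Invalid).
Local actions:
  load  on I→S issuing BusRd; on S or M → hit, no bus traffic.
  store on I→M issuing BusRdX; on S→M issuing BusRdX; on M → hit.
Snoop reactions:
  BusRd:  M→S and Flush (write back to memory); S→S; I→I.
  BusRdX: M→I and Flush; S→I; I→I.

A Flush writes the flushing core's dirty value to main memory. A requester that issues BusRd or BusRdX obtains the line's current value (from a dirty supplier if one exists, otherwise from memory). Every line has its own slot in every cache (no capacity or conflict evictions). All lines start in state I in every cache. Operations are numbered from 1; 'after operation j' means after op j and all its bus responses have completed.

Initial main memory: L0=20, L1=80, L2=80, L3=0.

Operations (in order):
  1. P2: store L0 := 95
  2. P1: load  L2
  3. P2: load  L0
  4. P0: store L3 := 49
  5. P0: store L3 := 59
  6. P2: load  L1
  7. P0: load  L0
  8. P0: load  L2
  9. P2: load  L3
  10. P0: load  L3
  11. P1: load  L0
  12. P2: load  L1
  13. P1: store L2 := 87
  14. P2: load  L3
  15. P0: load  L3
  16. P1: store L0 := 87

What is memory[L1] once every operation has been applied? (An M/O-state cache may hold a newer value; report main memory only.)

  op1 P2: store L0 := 95 → I/I/M on L0; bus BusRdX; mem=20
  op2 P1: load  L2 → I/S/I on L2; bus BusRd; mem=80
  op3 P2: load  L0 → I/I/M on L0; bus (none); mem=20
  op4 P0: store L3 := 49 → M/I/I on L3; bus BusRdX; mem=0
  op5 P0: store L3 := 59 → M/I/I on L3; bus (none); mem=0
  op6 P2: load  L1 → I/I/S on L1; bus BusRd; mem=80
  op7 P0: load  L0 → S/I/S on L0; bus BusRd Flush; mem=95
  op8 P0: load  L2 → S/S/I on L2; bus BusRd; mem=80
  op9 P2: load  L3 → S/I/S on L3; bus BusRd Flush; mem=59
  op10 P0: load  L3 → S/I/S on L3; bus (none); mem=59
  op11 P1: load  L0 → S/S/S on L0; bus BusRd; mem=95
  op12 P2: load  L1 → I/I/S on L1; bus (none); mem=80
  op13 P1: store L2 := 87 → I/M/I on L2; bus BusRdX; mem=80
  op14 P2: load  L3 → S/I/S on L3; bus (none); mem=59
  op15 P0: load  L3 → S/I/S on L3; bus (none); mem=59
  op16 P1: store L0 := 87 → I/M/I on L0; bus BusRdX; mem=95

memory[L1] = 80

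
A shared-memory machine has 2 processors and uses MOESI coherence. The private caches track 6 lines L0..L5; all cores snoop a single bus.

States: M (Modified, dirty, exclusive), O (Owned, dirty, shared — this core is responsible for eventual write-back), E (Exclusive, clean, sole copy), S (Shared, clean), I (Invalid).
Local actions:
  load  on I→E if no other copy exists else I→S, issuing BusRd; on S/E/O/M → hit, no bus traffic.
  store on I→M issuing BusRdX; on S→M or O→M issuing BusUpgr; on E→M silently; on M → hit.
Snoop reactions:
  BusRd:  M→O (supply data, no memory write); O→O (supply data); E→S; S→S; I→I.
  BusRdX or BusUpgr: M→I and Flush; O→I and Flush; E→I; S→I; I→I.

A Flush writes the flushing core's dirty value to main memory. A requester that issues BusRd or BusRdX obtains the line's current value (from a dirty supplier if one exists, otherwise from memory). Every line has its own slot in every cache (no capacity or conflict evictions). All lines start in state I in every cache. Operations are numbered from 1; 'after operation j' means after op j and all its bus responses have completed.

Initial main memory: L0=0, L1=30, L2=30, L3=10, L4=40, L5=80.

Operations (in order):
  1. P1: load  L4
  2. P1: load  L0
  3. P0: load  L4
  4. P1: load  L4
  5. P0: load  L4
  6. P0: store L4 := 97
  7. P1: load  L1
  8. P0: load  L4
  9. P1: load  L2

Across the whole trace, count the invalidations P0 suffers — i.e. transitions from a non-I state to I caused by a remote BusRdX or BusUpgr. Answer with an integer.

  op1 P1: load  L4 → I/E on L4; bus BusRd; mem=40
  op2 P1: load  L0 → I/E on L0; bus BusRd; mem=0
  op3 P0: load  L4 → S/S on L4; bus BusRd; mem=40
  op4 P1: load  L4 → S/S on L4; bus (none); mem=40
  op5 P0: load  L4 → S/S on L4; bus (none); mem=40
  op6 P0: store L4 := 97 → M/I on L4; bus BusUpgr; mem=40
  op7 P1: load  L1 → I/E on L1; bus BusRd; mem=30
  op8 P0: load  L4 → M/I on L4; bus (none); mem=40
  op9 P1: load  L2 → I/E on L2; bus BusRd; mem=30

invalidations = 0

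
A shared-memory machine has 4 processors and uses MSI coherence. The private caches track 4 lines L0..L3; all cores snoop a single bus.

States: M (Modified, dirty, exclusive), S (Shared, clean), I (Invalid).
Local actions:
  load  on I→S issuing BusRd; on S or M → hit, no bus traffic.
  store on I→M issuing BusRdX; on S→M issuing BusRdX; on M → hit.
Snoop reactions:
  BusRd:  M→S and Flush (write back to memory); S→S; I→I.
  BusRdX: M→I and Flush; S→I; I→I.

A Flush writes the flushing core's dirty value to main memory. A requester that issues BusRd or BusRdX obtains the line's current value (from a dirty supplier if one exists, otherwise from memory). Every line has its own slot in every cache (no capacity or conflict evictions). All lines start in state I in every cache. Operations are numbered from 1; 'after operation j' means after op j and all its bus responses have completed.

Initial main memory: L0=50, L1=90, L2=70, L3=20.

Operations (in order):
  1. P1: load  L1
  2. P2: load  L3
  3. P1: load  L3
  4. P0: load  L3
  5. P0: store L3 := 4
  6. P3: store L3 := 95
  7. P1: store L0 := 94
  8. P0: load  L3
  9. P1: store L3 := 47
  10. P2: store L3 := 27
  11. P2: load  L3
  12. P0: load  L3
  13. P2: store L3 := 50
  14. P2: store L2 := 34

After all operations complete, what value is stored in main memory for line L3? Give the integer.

memory[L3] = 27

[1] P1: load  L1 | P0:I, P1:S(90), P2:I, P3:I | bus: BusRd
[2] P2: load  L3 | P0:I, P1:I, P2:S(20), P3:I | bus: BusRd
[3] P1: load  L3 | P0:I, P1:S(20), P2:S(20), P3:I | bus: BusRd
[4] P0: load  L3 | P0:S(20), P1:S(20), P2:S(20), P3:I | bus: BusRd
[5] P0: store L3 := 4 | P0:M(4), P1:I, P2:I, P3:I | bus: BusRdX
[6] P3: store L3 := 95 | P0:I, P1:I, P2:I, P3:M(95) | bus: BusRdX,Flush
[7] P1: store L0 := 94 | P0:I, P1:M(94), P2:I, P3:I | bus: BusRdX
[8] P0: load  L3 | P0:S(95), P1:I, P2:I, P3:S(95) | bus: BusRd,Flush
[9] P1: store L3 := 47 | P0:I, P1:M(47), P2:I, P3:I | bus: BusRdX
[10] P2: store L3 := 27 | P0:I, P1:I, P2:M(27), P3:I | bus: BusRdX,Flush
[11] P2: load  L3 | P0:I, P1:I, P2:M(27), P3:I | bus: none
[12] P0: load  L3 | P0:S(27), P1:I, P2:S(27), P3:I | bus: BusRd,Flush
[13] P2: store L3 := 50 | P0:I, P1:I, P2:M(50), P3:I | bus: BusRdX
[14] P2: store L2 := 34 | P0:I, P1:I, P2:M(34), P3:I | bus: BusRdX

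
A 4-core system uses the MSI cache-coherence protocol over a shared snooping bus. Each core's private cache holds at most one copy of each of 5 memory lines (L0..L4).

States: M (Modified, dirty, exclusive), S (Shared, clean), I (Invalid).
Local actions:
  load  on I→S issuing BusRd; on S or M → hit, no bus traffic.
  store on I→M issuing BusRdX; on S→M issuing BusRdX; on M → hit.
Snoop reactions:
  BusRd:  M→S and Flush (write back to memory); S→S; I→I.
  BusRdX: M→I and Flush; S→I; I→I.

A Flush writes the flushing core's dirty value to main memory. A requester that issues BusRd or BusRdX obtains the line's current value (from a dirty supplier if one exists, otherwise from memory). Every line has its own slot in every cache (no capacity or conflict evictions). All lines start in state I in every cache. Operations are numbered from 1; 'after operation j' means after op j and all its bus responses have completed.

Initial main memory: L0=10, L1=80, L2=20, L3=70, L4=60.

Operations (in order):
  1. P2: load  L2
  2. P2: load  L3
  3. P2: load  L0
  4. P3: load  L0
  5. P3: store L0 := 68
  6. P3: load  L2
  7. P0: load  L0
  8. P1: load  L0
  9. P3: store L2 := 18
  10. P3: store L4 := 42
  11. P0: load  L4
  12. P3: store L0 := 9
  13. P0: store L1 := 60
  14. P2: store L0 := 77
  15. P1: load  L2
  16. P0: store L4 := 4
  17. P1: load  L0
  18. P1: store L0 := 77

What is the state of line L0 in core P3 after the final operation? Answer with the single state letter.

1. P2: load  L2  bus=[BusRd]  L2: P0=I P1=I P2=S P3=I  mem[L2]=20
2. P2: load  L3  bus=[BusRd]  L3: P0=I P1=I P2=S P3=I  mem[L3]=70
3. P2: load  L0  bus=[BusRd]  L0: P0=I P1=I P2=S P3=I  mem[L0]=10
4. P3: load  L0  bus=[BusRd]  L0: P0=I P1=I P2=S P3=S  mem[L0]=10
5. P3: store L0 := 68  bus=[BusRdX]  L0: P0=I P1=I P2=I P3=M  mem[L0]=10
6. P3: load  L2  bus=[BusRd]  L2: P0=I P1=I P2=S P3=S  mem[L2]=20
7. P0: load  L0  bus=[BusRd,Flush]  L0: P0=S P1=I P2=I P3=S  mem[L0]=68
8. P1: load  L0  bus=[BusRd]  L0: P0=S P1=S P2=I P3=S  mem[L0]=68
9. P3: store L2 := 18  bus=[BusRdX]  L2: P0=I P1=I P2=I P3=M  mem[L2]=20
10. P3: store L4 := 42  bus=[BusRdX]  L4: P0=I P1=I P2=I P3=M  mem[L4]=60
11. P0: load  L4  bus=[BusRd,Flush]  L4: P0=S P1=I P2=I P3=S  mem[L4]=42
12. P3: store L0 := 9  bus=[BusRdX]  L0: P0=I P1=I P2=I P3=M  mem[L0]=68
13. P0: store L1 := 60  bus=[BusRdX]  L1: P0=M P1=I P2=I P3=I  mem[L1]=80
14. P2: store L0 := 77  bus=[BusRdX,Flush]  L0: P0=I P1=I P2=M P3=I  mem[L0]=9
15. P1: load  L2  bus=[BusRd,Flush]  L2: P0=I P1=S P2=I P3=S  mem[L2]=18
16. P0: store L4 := 4  bus=[BusRdX]  L4: P0=M P1=I P2=I P3=I  mem[L4]=42
17. P1: load  L0  bus=[BusRd,Flush]  L0: P0=I P1=S P2=S P3=I  mem[L0]=77
18. P1: store L0 := 77  bus=[BusRdX]  L0: P0=I P1=M P2=I P3=I  mem[L0]=77

state = I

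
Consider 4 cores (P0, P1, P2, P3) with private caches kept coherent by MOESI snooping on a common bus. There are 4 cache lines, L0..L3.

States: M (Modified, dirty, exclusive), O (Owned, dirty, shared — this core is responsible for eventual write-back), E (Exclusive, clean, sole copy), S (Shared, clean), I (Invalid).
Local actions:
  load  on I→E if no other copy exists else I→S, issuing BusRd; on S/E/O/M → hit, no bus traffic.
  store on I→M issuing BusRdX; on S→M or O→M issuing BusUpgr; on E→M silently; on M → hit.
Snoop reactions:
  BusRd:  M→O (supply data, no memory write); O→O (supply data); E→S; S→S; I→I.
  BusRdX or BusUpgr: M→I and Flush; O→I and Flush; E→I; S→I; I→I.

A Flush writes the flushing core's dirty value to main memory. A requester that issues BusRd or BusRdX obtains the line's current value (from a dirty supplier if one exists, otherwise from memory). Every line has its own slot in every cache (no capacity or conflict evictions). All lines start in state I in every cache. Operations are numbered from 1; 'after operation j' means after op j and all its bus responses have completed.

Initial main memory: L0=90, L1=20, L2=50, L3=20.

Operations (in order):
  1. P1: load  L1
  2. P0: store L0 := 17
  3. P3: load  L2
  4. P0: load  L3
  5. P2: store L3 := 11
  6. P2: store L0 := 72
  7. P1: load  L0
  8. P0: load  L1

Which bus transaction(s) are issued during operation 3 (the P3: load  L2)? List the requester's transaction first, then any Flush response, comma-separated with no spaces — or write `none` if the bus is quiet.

step 1: P1: load  L1  ⟶  IEII  (L1)  txn=BusRd  M[L1]=20
step 2: P0: store L0 := 17  ⟶  MIII  (L0)  txn=BusRdX  M[L0]=90
step 3: P3: load  L2  ⟶  IIIE  (L2)  txn=BusRd  M[L2]=50
step 4: P0: load  L3  ⟶  EIII  (L3)  txn=BusRd  M[L3]=20
step 5: P2: store L3 := 11  ⟶  IIMI  (L3)  txn=BusRdX  M[L3]=20
step 6: P2: store L0 := 72  ⟶  IIMI  (L0)  txn=BusRdX+Flush  M[L0]=17
step 7: P1: load  L0  ⟶  ISOI  (L0)  txn=BusRd  M[L0]=17
step 8: P0: load  L1  ⟶  SSII  (L1)  txn=BusRd  M[L1]=20

bus = BusRd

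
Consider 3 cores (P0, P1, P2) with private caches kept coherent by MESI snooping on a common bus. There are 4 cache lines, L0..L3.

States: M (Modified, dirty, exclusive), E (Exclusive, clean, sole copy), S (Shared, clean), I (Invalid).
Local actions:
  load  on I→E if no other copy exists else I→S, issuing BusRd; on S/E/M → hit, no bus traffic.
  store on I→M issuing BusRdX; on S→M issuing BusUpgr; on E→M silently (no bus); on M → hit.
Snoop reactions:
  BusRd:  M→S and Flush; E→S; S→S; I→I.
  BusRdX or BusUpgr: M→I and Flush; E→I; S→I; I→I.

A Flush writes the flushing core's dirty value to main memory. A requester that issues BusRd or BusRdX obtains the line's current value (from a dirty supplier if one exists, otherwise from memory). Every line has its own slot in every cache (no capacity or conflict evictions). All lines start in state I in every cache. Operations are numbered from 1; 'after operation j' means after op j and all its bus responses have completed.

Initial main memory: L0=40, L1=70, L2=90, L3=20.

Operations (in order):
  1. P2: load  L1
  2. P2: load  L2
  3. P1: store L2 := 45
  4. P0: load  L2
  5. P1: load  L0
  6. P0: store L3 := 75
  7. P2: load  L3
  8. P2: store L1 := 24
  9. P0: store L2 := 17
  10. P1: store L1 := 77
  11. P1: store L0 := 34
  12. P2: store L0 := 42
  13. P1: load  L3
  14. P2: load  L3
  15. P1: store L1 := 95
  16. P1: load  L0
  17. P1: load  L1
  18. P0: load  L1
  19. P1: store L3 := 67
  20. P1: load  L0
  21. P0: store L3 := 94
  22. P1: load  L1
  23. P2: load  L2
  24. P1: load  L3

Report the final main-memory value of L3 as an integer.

memory[L3] = 94

step 1: P2: load  L1  ⟶  IIE  (L1)  txn=BusRd  M[L1]=70
step 2: P2: load  L2  ⟶  IIE  (L2)  txn=BusRd  M[L2]=90
step 3: P1: store L2 := 45  ⟶  IMI  (L2)  txn=BusRdX  M[L2]=90
step 4: P0: load  L2  ⟶  SSI  (L2)  txn=BusRd+Flush  M[L2]=45
step 5: P1: load  L0  ⟶  IEI  (L0)  txn=BusRd  M[L0]=40
step 6: P0: store L3 := 75  ⟶  MII  (L3)  txn=BusRdX  M[L3]=20
step 7: P2: load  L3  ⟶  SIS  (L3)  txn=BusRd+Flush  M[L3]=75
step 8: P2: store L1 := 24  ⟶  IIM  (L1)  txn=∅  M[L1]=70
step 9: P0: store L2 := 17  ⟶  MII  (L2)  txn=BusUpgr  M[L2]=45
step 10: P1: store L1 := 77  ⟶  IMI  (L1)  txn=BusRdX+Flush  M[L1]=24
step 11: P1: store L0 := 34  ⟶  IMI  (L0)  txn=∅  M[L0]=40
step 12: P2: store L0 := 42  ⟶  IIM  (L0)  txn=BusRdX+Flush  M[L0]=34
step 13: P1: load  L3  ⟶  SSS  (L3)  txn=BusRd  M[L3]=75
step 14: P2: load  L3  ⟶  SSS  (L3)  txn=∅  M[L3]=75
step 15: P1: store L1 := 95  ⟶  IMI  (L1)  txn=∅  M[L1]=24
step 16: P1: load  L0  ⟶  ISS  (L0)  txn=BusRd+Flush  M[L0]=42
step 17: P1: load  L1  ⟶  IMI  (L1)  txn=∅  M[L1]=24
step 18: P0: load  L1  ⟶  SSI  (L1)  txn=BusRd+Flush  M[L1]=95
step 19: P1: store L3 := 67  ⟶  IMI  (L3)  txn=BusUpgr  M[L3]=75
step 20: P1: load  L0  ⟶  ISS  (L0)  txn=∅  M[L0]=42
step 21: P0: store L3 := 94  ⟶  MII  (L3)  txn=BusRdX+Flush  M[L3]=67
step 22: P1: load  L1  ⟶  SSI  (L1)  txn=∅  M[L1]=95
step 23: P2: load  L2  ⟶  SIS  (L2)  txn=BusRd+Flush  M[L2]=17
step 24: P1: load  L3  ⟶  SSI  (L3)  txn=BusRd+Flush  M[L3]=94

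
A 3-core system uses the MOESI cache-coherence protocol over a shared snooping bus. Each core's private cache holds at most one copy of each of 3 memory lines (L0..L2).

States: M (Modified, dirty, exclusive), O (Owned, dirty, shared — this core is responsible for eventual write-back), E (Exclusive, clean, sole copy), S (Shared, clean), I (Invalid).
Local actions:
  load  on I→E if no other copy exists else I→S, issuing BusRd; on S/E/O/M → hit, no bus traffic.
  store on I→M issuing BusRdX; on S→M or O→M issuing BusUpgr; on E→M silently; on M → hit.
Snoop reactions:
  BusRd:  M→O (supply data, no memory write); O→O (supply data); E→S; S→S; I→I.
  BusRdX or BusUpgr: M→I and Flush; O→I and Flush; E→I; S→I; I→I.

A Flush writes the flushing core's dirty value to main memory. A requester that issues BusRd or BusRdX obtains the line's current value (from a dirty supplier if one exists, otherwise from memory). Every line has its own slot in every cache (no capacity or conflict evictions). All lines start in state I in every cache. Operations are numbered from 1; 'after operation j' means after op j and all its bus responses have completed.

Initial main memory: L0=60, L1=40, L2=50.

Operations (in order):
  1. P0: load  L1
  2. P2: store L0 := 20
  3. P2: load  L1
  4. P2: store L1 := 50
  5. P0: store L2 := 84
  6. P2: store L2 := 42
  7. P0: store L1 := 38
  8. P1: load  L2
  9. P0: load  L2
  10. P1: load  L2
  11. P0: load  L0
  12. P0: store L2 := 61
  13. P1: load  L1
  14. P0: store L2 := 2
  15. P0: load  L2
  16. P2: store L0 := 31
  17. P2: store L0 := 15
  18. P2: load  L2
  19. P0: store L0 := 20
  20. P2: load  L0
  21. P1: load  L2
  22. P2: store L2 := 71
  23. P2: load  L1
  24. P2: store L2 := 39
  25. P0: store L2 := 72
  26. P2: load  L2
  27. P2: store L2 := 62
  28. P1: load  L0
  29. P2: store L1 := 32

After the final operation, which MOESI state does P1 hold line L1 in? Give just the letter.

state = I

1. P0: load  L1  bus=[BusRd]  L1: P0=E P1=I P2=I  mem[L1]=40
2. P2: store L0 := 20  bus=[BusRdX]  L0: P0=I P1=I P2=M  mem[L0]=60
3. P2: load  L1  bus=[BusRd]  L1: P0=S P1=I P2=S  mem[L1]=40
4. P2: store L1 := 50  bus=[BusUpgr]  L1: P0=I P1=I P2=M  mem[L1]=40
5. P0: store L2 := 84  bus=[BusRdX]  L2: P0=M P1=I P2=I  mem[L2]=50
6. P2: store L2 := 42  bus=[BusRdX,Flush]  L2: P0=I P1=I P2=M  mem[L2]=84
7. P0: store L1 := 38  bus=[BusRdX,Flush]  L1: P0=M P1=I P2=I  mem[L1]=50
8. P1: load  L2  bus=[BusRd]  L2: P0=I P1=S P2=O  mem[L2]=84
9. P0: load  L2  bus=[BusRd]  L2: P0=S P1=S P2=O  mem[L2]=84
10. P1: load  L2  bus=[-]  L2: P0=S P1=S P2=O  mem[L2]=84
11. P0: load  L0  bus=[BusRd]  L0: P0=S P1=I P2=O  mem[L0]=60
12. P0: store L2 := 61  bus=[BusUpgr,Flush]  L2: P0=M P1=I P2=I  mem[L2]=42
13. P1: load  L1  bus=[BusRd]  L1: P0=O P1=S P2=I  mem[L1]=50
14. P0: store L2 := 2  bus=[-]  L2: P0=M P1=I P2=I  mem[L2]=42
15. P0: load  L2  bus=[-]  L2: P0=M P1=I P2=I  mem[L2]=42
16. P2: store L0 := 31  bus=[BusUpgr]  L0: P0=I P1=I P2=M  mem[L0]=60
17. P2: store L0 := 15  bus=[-]  L0: P0=I P1=I P2=M  mem[L0]=60
18. P2: load  L2  bus=[BusRd]  L2: P0=O P1=I P2=S  mem[L2]=42
19. P0: store L0 := 20  bus=[BusRdX,Flush]  L0: P0=M P1=I P2=I  mem[L0]=15
20. P2: load  L0  bus=[BusRd]  L0: P0=O P1=I P2=S  mem[L0]=15
21. P1: load  L2  bus=[BusRd]  L2: P0=O P1=S P2=S  mem[L2]=42
22. P2: store L2 := 71  bus=[BusUpgr,Flush]  L2: P0=I P1=I P2=M  mem[L2]=2
23. P2: load  L1  bus=[BusRd]  L1: P0=O P1=S P2=S  mem[L1]=50
24. P2: store L2 := 39  bus=[-]  L2: P0=I P1=I P2=M  mem[L2]=2
25. P0: store L2 := 72  bus=[BusRdX,Flush]  L2: P0=M P1=I P2=I  mem[L2]=39
26. P2: load  L2  bus=[BusRd]  L2: P0=O P1=I P2=S  mem[L2]=39
27. P2: store L2 := 62  bus=[BusUpgr,Flush]  L2: P0=I P1=I P2=M  mem[L2]=72
28. P1: load  L0  bus=[BusRd]  L0: P0=O P1=S P2=S  mem[L0]=15
29. P2: store L1 := 32  bus=[BusUpgr,Flush]  L1: P0=I P1=I P2=M  mem[L1]=38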